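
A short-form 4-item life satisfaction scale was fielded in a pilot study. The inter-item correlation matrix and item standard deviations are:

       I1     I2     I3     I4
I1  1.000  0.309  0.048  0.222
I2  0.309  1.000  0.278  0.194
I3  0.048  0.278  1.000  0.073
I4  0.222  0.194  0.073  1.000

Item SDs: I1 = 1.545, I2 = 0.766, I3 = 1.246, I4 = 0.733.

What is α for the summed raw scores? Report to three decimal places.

α = 0.417

Σσ²ᵢ = 1.545² + 0.766² + 1.246² + 0.733² = 5.0636
Covariances σ_ij = r_ij · s_i · s_j:
  σ(I1,I2) = 0.309 × 1.545 × 0.766 = 0.3657
  σ(I1,I3) = 0.048 × 1.545 × 1.246 = 0.0924
  σ(I1,I4) = 0.222 × 1.545 × 0.733 = 0.2514
  σ(I2,I3) = 0.278 × 0.766 × 1.246 = 0.2653
  σ(I2,I4) = 0.194 × 0.766 × 0.733 = 0.1089
  σ(I3,I4) = 0.073 × 1.246 × 0.733 = 0.0667
σ²_T = Σσ²ᵢ + 2·Σσ_ij = 5.0636 + 2 × 1.1504 = 7.3644
α = (4/3)·(1 − 5.0636/7.3644) = 0.417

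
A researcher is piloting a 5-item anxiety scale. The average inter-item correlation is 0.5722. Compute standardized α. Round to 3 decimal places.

Standardized α = k·r̄ / (1 + (k−1)·r̄) = 5 × 0.5722 / (1 + 4 × 0.5722)
  = 2.8610 / 3.2888 = 0.870

standardized α = 0.870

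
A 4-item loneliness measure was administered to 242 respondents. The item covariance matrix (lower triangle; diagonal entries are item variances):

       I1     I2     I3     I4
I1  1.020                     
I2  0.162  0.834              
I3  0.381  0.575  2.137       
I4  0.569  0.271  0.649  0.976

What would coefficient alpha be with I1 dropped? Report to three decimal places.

Remaining items: I2, I3, I4 (k = 3).
sum of item variances = 0.834 + 2.137 + 0.976 = 3.947
total variance = 3.947 + 2 × 1.495 = 6.937
α (item deleted) = (3/2)·(1 − 3.947/6.937) = 0.647

coefficient alpha = 0.647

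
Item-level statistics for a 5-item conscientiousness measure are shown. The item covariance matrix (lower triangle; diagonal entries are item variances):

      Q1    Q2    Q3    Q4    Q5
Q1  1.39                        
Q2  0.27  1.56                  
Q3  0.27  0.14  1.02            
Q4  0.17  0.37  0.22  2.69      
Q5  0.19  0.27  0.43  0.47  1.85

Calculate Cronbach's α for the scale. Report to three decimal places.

Cronbach's α = 0.496

Σσᵢ² = 1.39 + 1.56 + 1.02 + 2.69 + 1.85 = 8.51
Sum of off-diagonal covariances = 2.80
σ²_T = 8.51 + 2 × 2.80 = 14.11
α = (k/(k−1))·(1 − Σσᵢ²/σ²_T) = (5/4)·(1 − 8.51/14.11) = 0.496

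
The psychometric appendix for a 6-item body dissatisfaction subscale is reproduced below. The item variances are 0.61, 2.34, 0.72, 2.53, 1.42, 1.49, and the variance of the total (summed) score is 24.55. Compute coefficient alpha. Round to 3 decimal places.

sum of item variances = 0.61 + 2.34 + 0.72 + 2.53 + 1.42 + 1.49 = 9.11
α = (k/(k−1))·(1 − sum of item variances/Var(T)) = (6/5)·(1 − 9.11/24.55) = 0.755

coefficient alpha = 0.755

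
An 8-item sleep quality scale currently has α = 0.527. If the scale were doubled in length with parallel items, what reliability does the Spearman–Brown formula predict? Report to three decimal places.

predicted reliability = 0.690

Length factor m = 2
α' = m·α / (1 + (m−1)·α)
   = 2 × 0.527 / (1 + (2 − 1) × 0.527)
   = 1.0540 / 1.5270 = 0.690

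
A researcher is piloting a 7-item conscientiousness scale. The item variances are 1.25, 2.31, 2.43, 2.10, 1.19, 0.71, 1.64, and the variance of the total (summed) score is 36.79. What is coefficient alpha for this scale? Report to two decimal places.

α = 0.80

ΣVar(i) = 1.25 + 2.31 + 2.43 + 2.10 + 1.19 + 0.71 + 1.64 = 11.63
α = (k/(k−1))·(1 − ΣVar(i)/σ²_T) = (7/6)·(1 − 11.63/36.79) = 0.80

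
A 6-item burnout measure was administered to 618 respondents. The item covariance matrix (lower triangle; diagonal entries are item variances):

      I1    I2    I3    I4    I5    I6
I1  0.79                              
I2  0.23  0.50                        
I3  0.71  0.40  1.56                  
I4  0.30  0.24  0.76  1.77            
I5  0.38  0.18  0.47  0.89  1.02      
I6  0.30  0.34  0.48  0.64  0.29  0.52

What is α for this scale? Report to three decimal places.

α = 0.819

ΣVar(i) = 0.79 + 0.50 + 1.56 + 1.77 + 1.02 + 0.52 = 6.16
Σ_{i<j} σ_ij = 6.61
Var(T) = 6.16 + 2 × 6.61 = 19.38
α = (k/(k−1))·(1 − ΣVar(i)/Var(T)) = (6/5)·(1 − 6.16/19.38) = 0.819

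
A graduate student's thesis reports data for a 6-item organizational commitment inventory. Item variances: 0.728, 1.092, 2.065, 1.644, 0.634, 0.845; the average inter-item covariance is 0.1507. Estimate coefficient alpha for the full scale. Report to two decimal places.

coefficient alpha = 0.47

sum of item variances = 0.728 + 1.092 + 2.065 + 1.644 + 0.634 + 0.845 = 7.008
Sum of the 15 distinct covariances = 15 × 0.1507 = 2.2605
Var(T) = sum of item variances + 2·Σcov = 7.008 + 2 × 2.2605 = 11.5290
α = (6/5)·(1 − 7.008/11.5290) = 0.47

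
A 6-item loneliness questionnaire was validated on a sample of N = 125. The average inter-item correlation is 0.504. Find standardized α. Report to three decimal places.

Standardized α = k·r̄ / (1 + (k−1)·r̄) = 6 × 0.504 / (1 + 5 × 0.504)
  = 3.0240 / 3.5200 = 0.859

α = 0.859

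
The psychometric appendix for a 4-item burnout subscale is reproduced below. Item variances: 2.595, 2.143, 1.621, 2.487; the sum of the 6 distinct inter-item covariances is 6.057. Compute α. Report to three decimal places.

α = 0.771

Σσᵢ² = 2.595 + 2.143 + 1.621 + 2.487 = 8.846
Sum of distinct covariances = 6.057
total variance = Σσᵢ² + 2·Σcov = 8.846 + 2 × 6.057 = 20.960
α = (4/3)·(1 − 8.846/20.960) = 0.771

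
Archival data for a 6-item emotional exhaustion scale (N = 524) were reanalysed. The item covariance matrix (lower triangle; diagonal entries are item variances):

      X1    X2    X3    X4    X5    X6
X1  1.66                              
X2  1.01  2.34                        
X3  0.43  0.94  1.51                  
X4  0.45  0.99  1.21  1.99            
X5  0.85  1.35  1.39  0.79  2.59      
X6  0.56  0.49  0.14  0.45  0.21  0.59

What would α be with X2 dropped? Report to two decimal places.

Remaining items: X1, X3, X4, X5, X6 (k = 5).
Σσᵢ² = 1.66 + 1.51 + 1.99 + 2.59 + 0.59 = 8.34
σ²_total = 8.34 + 2 × 6.48 = 21.30
α (item deleted) = (5/4)·(1 − 8.34/21.30) = 0.76

α = 0.76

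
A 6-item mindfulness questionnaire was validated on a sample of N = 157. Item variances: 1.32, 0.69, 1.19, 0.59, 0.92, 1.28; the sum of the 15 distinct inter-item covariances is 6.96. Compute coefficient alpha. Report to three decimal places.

α = 0.839

Σσ²ᵢ = 1.32 + 0.69 + 1.19 + 0.59 + 0.92 + 1.28 = 5.99
Sum of distinct covariances = 6.96
σ²_total = Σσ²ᵢ + 2·Σcov = 5.99 + 2 × 6.96 = 19.91
α = (6/5)·(1 − 5.99/19.91) = 0.839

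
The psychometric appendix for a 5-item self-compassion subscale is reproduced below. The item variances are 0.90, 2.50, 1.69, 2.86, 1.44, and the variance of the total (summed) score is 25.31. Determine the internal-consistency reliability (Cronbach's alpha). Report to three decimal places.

sum of item variances = 0.90 + 2.50 + 1.69 + 2.86 + 1.44 = 9.39
α = (k/(k−1))·(1 − sum of item variances/σ²_T) = (5/4)·(1 − 9.39/25.31) = 0.786

Cronbach's alpha = 0.786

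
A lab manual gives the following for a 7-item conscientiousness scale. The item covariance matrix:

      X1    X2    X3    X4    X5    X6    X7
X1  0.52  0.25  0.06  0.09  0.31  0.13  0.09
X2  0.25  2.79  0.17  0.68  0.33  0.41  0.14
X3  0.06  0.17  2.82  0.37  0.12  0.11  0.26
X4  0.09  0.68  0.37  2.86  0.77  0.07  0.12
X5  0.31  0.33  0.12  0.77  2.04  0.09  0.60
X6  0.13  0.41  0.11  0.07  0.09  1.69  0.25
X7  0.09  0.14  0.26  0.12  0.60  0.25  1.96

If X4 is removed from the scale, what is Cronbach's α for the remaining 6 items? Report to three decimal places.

α = 0.432

Remaining items: X1, X2, X3, X5, X6, X7 (k = 6).
sum of item variances = 0.52 + 2.79 + 2.82 + 2.04 + 1.69 + 1.96 = 11.82
σ²_total = 11.82 + 2 × 3.32 = 18.46
α (item deleted) = (6/5)·(1 − 11.82/18.46) = 0.432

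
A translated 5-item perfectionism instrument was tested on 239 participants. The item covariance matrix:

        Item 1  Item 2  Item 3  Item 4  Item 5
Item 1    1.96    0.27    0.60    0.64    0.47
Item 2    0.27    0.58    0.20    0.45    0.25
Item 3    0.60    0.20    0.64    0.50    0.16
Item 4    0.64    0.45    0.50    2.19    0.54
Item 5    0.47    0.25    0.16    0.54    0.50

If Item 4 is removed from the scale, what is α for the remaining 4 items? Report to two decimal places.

Remaining items: Item 1, Item 2, Item 3, Item 5 (k = 4).
ΣVar(i) = 1.96 + 0.58 + 0.64 + 0.50 = 3.68
total variance = 3.68 + 2 × 1.95 = 7.58
α (item deleted) = (4/3)·(1 − 3.68/7.58) = 0.69

α = 0.69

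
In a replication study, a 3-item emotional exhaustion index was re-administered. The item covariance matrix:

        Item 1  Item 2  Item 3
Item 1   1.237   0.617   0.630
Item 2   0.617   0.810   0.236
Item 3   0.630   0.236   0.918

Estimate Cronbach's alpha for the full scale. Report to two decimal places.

α = 0.75

Σσ²ᵢ = 1.237 + 0.810 + 0.918 = 2.965
Sum of the distinct covariances = 1.483
total variance = 2.965 + 2 × 1.483 = 5.931
α = (k/(k−1))·(1 − Σσ²ᵢ/total variance) = (3/2)·(1 − 2.965/5.931) = 0.75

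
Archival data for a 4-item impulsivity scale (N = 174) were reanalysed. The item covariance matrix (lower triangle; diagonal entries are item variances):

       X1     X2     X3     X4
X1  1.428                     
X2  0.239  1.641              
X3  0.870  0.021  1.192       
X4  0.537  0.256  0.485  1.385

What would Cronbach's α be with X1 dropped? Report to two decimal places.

Cronbach's α = 0.40

Remaining items: X2, X3, X4 (k = 3).
Σσ²ᵢ = 1.641 + 1.192 + 1.385 = 4.218
total variance = 4.218 + 2 × 0.762 = 5.742
α (item deleted) = (3/2)·(1 − 4.218/5.742) = 0.40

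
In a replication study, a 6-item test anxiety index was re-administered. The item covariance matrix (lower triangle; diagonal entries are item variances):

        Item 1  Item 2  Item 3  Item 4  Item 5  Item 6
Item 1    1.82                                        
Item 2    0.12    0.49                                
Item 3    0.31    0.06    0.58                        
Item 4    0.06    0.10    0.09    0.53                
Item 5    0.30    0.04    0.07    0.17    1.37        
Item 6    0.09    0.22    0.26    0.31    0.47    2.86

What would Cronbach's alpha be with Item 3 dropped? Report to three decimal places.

α = 0.434

Remaining items: Item 1, Item 2, Item 4, Item 5, Item 6 (k = 5).
ΣVar(i) = 1.82 + 0.49 + 0.53 + 1.37 + 2.86 = 7.07
σ²_total = 7.07 + 2 × 1.88 = 10.83
α (item deleted) = (5/4)·(1 − 7.07/10.83) = 0.434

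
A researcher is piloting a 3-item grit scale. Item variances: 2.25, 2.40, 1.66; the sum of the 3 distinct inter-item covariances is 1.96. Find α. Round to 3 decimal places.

Σσᵢ² = 2.25 + 2.40 + 1.66 = 6.31
Sum of distinct covariances = 1.96
σ²_total = Σσᵢ² + 2·Σcov = 6.31 + 2 × 1.96 = 10.23
α = (3/2)·(1 − 6.31/10.23) = 0.575

α = 0.575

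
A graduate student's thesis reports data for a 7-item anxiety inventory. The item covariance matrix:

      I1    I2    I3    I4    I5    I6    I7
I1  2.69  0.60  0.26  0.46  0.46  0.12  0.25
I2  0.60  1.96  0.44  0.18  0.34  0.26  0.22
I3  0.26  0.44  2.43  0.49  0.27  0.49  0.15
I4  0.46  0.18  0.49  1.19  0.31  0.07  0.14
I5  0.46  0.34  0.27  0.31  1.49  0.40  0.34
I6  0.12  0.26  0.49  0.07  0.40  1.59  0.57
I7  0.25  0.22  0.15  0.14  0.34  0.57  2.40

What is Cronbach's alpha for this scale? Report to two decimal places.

Cronbach's alpha = 0.58

Σσ²ᵢ = 2.69 + 1.96 + 2.43 + 1.19 + 1.49 + 1.59 + 2.40 = 13.75
Sum of the distinct covariances = 6.82
total variance = 13.75 + 2 × 6.82 = 27.39
α = (k/(k−1))·(1 − Σσ²ᵢ/total variance) = (7/6)·(1 − 13.75/27.39) = 0.58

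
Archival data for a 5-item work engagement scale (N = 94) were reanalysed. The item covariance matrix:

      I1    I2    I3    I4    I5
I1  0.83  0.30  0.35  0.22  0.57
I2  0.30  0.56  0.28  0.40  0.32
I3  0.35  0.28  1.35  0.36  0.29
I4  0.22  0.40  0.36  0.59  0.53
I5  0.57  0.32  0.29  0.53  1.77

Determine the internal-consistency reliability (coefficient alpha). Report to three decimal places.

coefficient alpha = 0.733

Σσ²ᵢ = 0.83 + 0.56 + 1.35 + 0.59 + 1.77 = 5.10
Σ_{i<j} σ_ij = 3.62
σ²_total = 5.10 + 2 × 3.62 = 12.34
α = (k/(k−1))·(1 − Σσ²ᵢ/σ²_total) = (5/4)·(1 − 5.10/12.34) = 0.733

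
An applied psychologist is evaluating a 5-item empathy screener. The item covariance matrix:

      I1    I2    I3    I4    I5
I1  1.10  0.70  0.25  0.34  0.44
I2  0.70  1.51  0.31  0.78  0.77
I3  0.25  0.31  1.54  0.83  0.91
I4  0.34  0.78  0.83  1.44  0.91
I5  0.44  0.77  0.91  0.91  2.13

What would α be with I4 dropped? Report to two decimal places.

Remaining items: I1, I2, I3, I5 (k = 4).
sum of item variances = 1.10 + 1.51 + 1.54 + 2.13 = 6.28
Var(T) = 6.28 + 2 × 3.38 = 13.04
α (item deleted) = (4/3)·(1 − 6.28/13.04) = 0.69

α = 0.69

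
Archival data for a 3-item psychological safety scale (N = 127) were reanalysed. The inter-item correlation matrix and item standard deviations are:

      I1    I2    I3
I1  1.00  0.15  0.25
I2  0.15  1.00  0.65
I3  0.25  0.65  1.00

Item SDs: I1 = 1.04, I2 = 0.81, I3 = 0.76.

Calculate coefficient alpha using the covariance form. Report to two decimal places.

coefficient alpha = 0.58

Σσ²ᵢ = 1.04² + 0.81² + 0.76² = 2.3153
Covariances σ_ij = r_ij · s_i · s_j:
  σ(I1,I2) = 0.15 × 1.04 × 0.81 = 0.1264
  σ(I1,I3) = 0.25 × 1.04 × 0.76 = 0.1976
  σ(I2,I3) = 0.65 × 0.81 × 0.76 = 0.4001
σ²_T = Σσ²ᵢ + 2·Σσ_ij = 2.3153 + 2 × 0.7241 = 3.7635
α = (3/2)·(1 − 2.3153/3.7635) = 0.58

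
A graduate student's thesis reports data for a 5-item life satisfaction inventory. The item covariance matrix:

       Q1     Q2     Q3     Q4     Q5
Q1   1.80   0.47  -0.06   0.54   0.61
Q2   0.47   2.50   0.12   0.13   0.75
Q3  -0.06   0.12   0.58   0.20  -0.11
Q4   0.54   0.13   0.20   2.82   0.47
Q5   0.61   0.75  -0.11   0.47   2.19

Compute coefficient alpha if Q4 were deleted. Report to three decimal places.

Remaining items: Q1, Q2, Q3, Q5 (k = 4).
ΣVar(i) = 1.80 + 2.50 + 0.58 + 2.19 = 7.07
σ²_total = 7.07 + 2 × 1.78 = 10.63
α (item deleted) = (4/3)·(1 − 7.07/10.63) = 0.447

α = 0.447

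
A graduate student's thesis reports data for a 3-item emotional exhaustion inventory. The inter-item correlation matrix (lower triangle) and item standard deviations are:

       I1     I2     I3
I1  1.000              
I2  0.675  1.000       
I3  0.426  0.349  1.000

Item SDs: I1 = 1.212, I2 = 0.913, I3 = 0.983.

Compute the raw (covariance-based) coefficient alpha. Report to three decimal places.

α = 0.734

Σσ²ᵢ = 1.212² + 0.913² + 0.983² = 3.2688
Covariances σ_ij = r_ij · s_i · s_j:
  σ(I1,I2) = 0.675 × 1.212 × 0.913 = 0.7469
  σ(I1,I3) = 0.426 × 1.212 × 0.983 = 0.5075
  σ(I2,I3) = 0.349 × 0.913 × 0.983 = 0.3132
σ²_T = Σσ²ᵢ + 2·Σσ_ij = 3.2688 + 2 × 1.5676 = 6.4040
α = (3/2)·(1 − 3.2688/6.4040) = 0.734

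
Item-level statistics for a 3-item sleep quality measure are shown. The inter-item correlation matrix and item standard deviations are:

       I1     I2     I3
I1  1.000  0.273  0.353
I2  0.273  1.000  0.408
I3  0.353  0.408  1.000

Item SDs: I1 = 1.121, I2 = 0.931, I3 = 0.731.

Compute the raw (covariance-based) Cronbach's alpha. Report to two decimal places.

Σσ²ᵢ = 1.121² + 0.931² + 0.731² = 2.6578
Covariances σ_ij = r_ij · s_i · s_j:
  σ(I1,I2) = 0.273 × 1.121 × 0.931 = 0.2849
  σ(I1,I3) = 0.353 × 1.121 × 0.731 = 0.2893
  σ(I2,I3) = 0.408 × 0.931 × 0.731 = 0.2777
σ²_T = Σσ²ᵢ + 2·Σσ_ij = 2.6578 + 2 × 0.8519 = 4.3616
α = (3/2)·(1 − 2.6578/4.3616) = 0.59

α = 0.59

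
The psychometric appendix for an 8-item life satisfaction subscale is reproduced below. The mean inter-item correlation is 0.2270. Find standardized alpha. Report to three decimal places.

α = 0.701

Standardized α = k·r̄ / (1 + (k−1)·r̄) = 8 × 0.2270 / (1 + 7 × 0.2270)
  = 1.8160 / 2.5890 = 0.701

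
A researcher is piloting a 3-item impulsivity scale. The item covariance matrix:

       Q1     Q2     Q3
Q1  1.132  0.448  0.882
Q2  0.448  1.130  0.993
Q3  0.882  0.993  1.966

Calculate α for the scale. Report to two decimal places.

sum of item variances = 1.132 + 1.130 + 1.966 = 4.228
Sum of the distinct covariances = 2.323
Var(T) = 4.228 + 2 × 2.323 = 8.874
α = (k/(k−1))·(1 − sum of item variances/Var(T)) = (3/2)·(1 − 4.228/8.874) = 0.79

α = 0.79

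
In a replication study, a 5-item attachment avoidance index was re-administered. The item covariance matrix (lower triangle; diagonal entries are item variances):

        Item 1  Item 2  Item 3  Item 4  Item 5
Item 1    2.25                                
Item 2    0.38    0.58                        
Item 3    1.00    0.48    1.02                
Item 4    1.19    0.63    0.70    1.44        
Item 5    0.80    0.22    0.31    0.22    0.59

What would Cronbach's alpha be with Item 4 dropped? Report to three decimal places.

Remaining items: Item 1, Item 2, Item 3, Item 5 (k = 4).
ΣVar(i) = 2.25 + 0.58 + 1.02 + 0.59 = 4.44
σ²_T = 4.44 + 2 × 3.19 = 10.82
α (item deleted) = (4/3)·(1 − 4.44/10.82) = 0.786

α = 0.786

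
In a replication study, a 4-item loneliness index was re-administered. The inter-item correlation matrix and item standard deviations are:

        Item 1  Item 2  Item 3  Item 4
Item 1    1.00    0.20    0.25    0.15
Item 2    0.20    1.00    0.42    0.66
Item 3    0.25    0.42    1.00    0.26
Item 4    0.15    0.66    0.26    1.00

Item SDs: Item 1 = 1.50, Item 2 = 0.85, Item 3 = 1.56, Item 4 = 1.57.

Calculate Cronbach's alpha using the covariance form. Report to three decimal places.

Σσ²ᵢ = 1.50² + 0.85² + 1.56² + 1.57² = 7.8710
Covariances σ_ij = r_ij · s_i · s_j:
  σ(Item 1,Item 2) = 0.20 × 1.50 × 0.85 = 0.2550
  σ(Item 1,Item 3) = 0.25 × 1.50 × 1.56 = 0.5850
  σ(Item 1,Item 4) = 0.15 × 1.50 × 1.57 = 0.3532
  σ(Item 2,Item 3) = 0.42 × 0.85 × 1.56 = 0.5569
  σ(Item 2,Item 4) = 0.66 × 0.85 × 1.57 = 0.8808
  σ(Item 3,Item 4) = 0.26 × 1.56 × 1.57 = 0.6368
σ²_T = Σσ²ᵢ + 2·Σσ_ij = 7.8710 + 2 × 3.2677 = 14.4064
α = (4/3)·(1 − 7.8710/14.4064) = 0.605

α = 0.605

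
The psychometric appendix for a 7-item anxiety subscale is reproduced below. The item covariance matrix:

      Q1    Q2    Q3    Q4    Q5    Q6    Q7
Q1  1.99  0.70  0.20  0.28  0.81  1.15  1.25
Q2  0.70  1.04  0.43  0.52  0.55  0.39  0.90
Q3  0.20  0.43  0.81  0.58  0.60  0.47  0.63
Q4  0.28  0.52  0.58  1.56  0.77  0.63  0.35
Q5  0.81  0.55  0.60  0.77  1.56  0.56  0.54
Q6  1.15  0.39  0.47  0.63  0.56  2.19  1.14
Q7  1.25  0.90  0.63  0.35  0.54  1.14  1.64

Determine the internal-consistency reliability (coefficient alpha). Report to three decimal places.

coefficient alpha = 0.833

Σσᵢ² = 1.99 + 1.04 + 0.81 + 1.56 + 1.56 + 2.19 + 1.64 = 10.79
Sum of the distinct covariances = 13.45
σ²_total = 10.79 + 2 × 13.45 = 37.69
α = (k/(k−1))·(1 − Σσᵢ²/σ²_total) = (7/6)·(1 − 10.79/37.69) = 0.833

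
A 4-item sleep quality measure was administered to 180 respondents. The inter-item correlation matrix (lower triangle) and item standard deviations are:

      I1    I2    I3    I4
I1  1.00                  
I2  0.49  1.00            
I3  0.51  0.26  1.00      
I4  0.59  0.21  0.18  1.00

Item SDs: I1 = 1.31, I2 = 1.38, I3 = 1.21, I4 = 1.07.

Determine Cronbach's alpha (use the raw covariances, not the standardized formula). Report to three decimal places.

Σσ²ᵢ = 1.31² + 1.38² + 1.21² + 1.07² = 6.2295
Covariances σ_ij = r_ij · s_i · s_j:
  σ(I1,I2) = 0.49 × 1.31 × 1.38 = 0.8858
  σ(I1,I3) = 0.51 × 1.31 × 1.21 = 0.8084
  σ(I1,I4) = 0.59 × 1.31 × 1.07 = 0.8270
  σ(I2,I3) = 0.26 × 1.38 × 1.21 = 0.4341
  σ(I2,I4) = 0.21 × 1.38 × 1.07 = 0.3101
  σ(I3,I4) = 0.18 × 1.21 × 1.07 = 0.2330
σ²_T = Σσ²ᵢ + 2·Σσ_ij = 6.2295 + 2 × 3.4984 = 13.2263
α = (4/3)·(1 − 6.2295/13.2263) = 0.705

Cronbach's alpha = 0.705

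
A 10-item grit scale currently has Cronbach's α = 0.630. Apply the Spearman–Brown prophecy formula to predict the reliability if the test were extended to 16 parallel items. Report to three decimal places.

predicted reliability = 0.731

Length factor m = 16/10 = 1.6000
α' = m·α / (1 + (m−1)·α)
   = 16/10 × 0.630 / (1 + (16/10 − 1) × 0.630)
   = 1.0080 / 1.3780 = 0.731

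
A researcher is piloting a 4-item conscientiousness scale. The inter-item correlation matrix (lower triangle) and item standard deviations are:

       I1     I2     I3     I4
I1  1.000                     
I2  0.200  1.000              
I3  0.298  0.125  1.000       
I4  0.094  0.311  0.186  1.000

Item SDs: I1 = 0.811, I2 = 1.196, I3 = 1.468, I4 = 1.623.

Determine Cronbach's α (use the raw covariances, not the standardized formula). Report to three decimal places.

Σσ²ᵢ = 0.811² + 1.196² + 1.468² + 1.623² = 6.8773
Covariances σ_ij = r_ij · s_i · s_j:
  σ(I1,I2) = 0.200 × 0.811 × 1.196 = 0.1940
  σ(I1,I3) = 0.298 × 0.811 × 1.468 = 0.3548
  σ(I1,I4) = 0.094 × 0.811 × 1.623 = 0.1237
  σ(I2,I3) = 0.125 × 1.196 × 1.468 = 0.2195
  σ(I2,I4) = 0.311 × 1.196 × 1.623 = 0.6037
  σ(I3,I4) = 0.186 × 1.468 × 1.623 = 0.4432
σ²_T = Σσ²ᵢ + 2·Σσ_ij = 6.8773 + 2 × 1.9389 = 10.7551
α = (4/3)·(1 − 6.8773/10.7551) = 0.481

α = 0.481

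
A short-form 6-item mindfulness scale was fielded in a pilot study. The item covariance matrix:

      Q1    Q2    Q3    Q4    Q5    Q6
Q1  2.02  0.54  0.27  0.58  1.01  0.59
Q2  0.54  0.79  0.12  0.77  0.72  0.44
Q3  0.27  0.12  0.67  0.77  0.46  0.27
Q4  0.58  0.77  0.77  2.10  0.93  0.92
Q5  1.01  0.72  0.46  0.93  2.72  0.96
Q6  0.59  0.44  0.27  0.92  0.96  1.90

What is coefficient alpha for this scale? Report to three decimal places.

coefficient alpha = 0.776

Σσ²ᵢ = 2.02 + 0.79 + 0.67 + 2.10 + 2.72 + 1.90 = 10.20
Sum of the distinct covariances = 9.35
σ²_T = 10.20 + 2 × 9.35 = 28.90
α = (k/(k−1))·(1 − Σσ²ᵢ/σ²_T) = (6/5)·(1 − 10.20/28.90) = 0.776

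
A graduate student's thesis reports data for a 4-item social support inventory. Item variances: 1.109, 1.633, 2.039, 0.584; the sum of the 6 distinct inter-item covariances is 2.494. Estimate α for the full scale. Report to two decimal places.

α = 0.64

Σσ²ᵢ = 1.109 + 1.633 + 2.039 + 0.584 = 5.365
Sum of distinct covariances = 2.494
σ²_total = Σσ²ᵢ + 2·Σcov = 5.365 + 2 × 2.494 = 10.353
α = (4/3)·(1 − 5.365/10.353) = 0.64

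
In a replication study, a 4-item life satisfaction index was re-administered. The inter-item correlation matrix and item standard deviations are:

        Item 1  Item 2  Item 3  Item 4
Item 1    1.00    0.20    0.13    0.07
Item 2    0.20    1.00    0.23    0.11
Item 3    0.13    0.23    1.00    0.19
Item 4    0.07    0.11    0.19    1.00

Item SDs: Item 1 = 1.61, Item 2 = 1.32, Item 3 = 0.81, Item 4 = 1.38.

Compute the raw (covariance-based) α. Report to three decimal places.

Σσ²ᵢ = 1.61² + 1.32² + 0.81² + 1.38² = 6.8950
Covariances σ_ij = r_ij · s_i · s_j:
  σ(Item 1,Item 2) = 0.20 × 1.61 × 1.32 = 0.4250
  σ(Item 1,Item 3) = 0.13 × 1.61 × 0.81 = 0.1695
  σ(Item 1,Item 4) = 0.07 × 1.61 × 1.38 = 0.1555
  σ(Item 2,Item 3) = 0.23 × 1.32 × 0.81 = 0.2459
  σ(Item 2,Item 4) = 0.11 × 1.32 × 1.38 = 0.2004
  σ(Item 3,Item 4) = 0.19 × 0.81 × 1.38 = 0.2124
σ²_T = Σσ²ᵢ + 2·Σσ_ij = 6.8950 + 2 × 1.4087 = 9.7124
α = (4/3)·(1 − 6.8950/9.7124) = 0.387

α = 0.387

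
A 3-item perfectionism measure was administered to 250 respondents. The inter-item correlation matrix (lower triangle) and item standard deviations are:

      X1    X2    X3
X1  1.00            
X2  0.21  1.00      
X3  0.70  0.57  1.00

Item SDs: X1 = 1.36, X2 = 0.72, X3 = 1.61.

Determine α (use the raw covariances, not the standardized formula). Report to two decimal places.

α = 0.74

Σσ²ᵢ = 1.36² + 0.72² + 1.61² = 4.9601
Covariances σ_ij = r_ij · s_i · s_j:
  σ(X1,X2) = 0.21 × 1.36 × 0.72 = 0.2056
  σ(X1,X3) = 0.70 × 1.36 × 1.61 = 1.5327
  σ(X2,X3) = 0.57 × 0.72 × 1.61 = 0.6607
σ²_T = Σσ²ᵢ + 2·Σσ_ij = 4.9601 + 2 × 2.3990 = 9.7581
α = (3/2)·(1 − 4.9601/9.7581) = 0.74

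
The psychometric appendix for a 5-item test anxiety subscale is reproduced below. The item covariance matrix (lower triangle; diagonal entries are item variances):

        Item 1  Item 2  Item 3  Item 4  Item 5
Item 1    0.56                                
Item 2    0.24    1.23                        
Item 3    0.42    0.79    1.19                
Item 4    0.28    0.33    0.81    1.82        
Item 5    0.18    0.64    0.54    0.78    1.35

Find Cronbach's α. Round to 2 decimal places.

Σσ²ᵢ = 0.56 + 1.23 + 1.19 + 1.82 + 1.35 = 6.15
Sum of the distinct covariances = 5.01
σ²_T = 6.15 + 2 × 5.01 = 16.17
α = (k/(k−1))·(1 − Σσ²ᵢ/σ²_T) = (5/4)·(1 − 6.15/16.17) = 0.77

α = 0.77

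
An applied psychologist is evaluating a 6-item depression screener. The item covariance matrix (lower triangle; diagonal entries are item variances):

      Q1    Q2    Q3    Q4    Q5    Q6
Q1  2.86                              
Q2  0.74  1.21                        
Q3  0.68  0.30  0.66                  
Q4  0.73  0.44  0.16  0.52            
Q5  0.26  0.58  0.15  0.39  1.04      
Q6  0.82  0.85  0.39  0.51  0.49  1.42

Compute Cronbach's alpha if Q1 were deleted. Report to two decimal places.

α = 0.80

Remaining items: Q2, Q3, Q4, Q5, Q6 (k = 5).
ΣVar(i) = 1.21 + 0.66 + 0.52 + 1.04 + 1.42 = 4.85
Var(T) = 4.85 + 2 × 4.26 = 13.37
α (item deleted) = (5/4)·(1 − 4.85/13.37) = 0.80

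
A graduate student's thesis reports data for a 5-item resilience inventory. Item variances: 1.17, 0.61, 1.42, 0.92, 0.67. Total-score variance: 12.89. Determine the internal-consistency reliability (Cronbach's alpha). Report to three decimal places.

Σσᵢ² = 1.17 + 0.61 + 1.42 + 0.92 + 0.67 = 4.79
α = (k/(k−1))·(1 − Σσᵢ²/σ²_total) = (5/4)·(1 − 4.79/12.89) = 0.785

α = 0.785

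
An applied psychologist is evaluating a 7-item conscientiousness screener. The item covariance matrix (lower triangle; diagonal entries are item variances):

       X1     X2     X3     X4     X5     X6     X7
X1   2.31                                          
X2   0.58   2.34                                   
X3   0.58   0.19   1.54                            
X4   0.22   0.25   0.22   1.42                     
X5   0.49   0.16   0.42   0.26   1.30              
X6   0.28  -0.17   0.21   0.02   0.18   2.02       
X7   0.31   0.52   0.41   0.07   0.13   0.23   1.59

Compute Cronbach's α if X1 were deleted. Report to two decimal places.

α = 0.45

Remaining items: X2, X3, X4, X5, X6, X7 (k = 6).
sum of item variances = 2.34 + 1.54 + 1.42 + 1.30 + 2.02 + 1.59 = 10.21
σ²_T = 10.21 + 2 × 3.10 = 16.41
α (item deleted) = (6/5)·(1 − 10.21/16.41) = 0.45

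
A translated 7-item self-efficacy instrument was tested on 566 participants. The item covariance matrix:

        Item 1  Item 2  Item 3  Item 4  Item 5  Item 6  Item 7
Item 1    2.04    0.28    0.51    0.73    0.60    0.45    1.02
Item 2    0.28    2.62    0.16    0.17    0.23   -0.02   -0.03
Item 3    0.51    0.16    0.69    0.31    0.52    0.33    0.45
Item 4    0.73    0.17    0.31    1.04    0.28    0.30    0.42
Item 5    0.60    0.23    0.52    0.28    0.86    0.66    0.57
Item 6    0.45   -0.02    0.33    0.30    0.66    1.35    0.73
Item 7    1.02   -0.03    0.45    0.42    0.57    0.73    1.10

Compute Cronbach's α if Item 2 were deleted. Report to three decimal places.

α = 0.828

Remaining items: Item 1, Item 3, Item 4, Item 5, Item 6, Item 7 (k = 6).
sum of item variances = 2.04 + 0.69 + 1.04 + 0.86 + 1.35 + 1.10 = 7.08
Var(T) = 7.08 + 2 × 7.88 = 22.84
α (item deleted) = (6/5)·(1 − 7.08/22.84) = 0.828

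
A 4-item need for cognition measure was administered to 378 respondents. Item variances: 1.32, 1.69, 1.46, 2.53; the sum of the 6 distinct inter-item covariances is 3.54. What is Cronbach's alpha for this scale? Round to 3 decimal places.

Σσᵢ² = 1.32 + 1.69 + 1.46 + 2.53 = 7.00
Sum of distinct covariances = 3.54
Var(T) = Σσᵢ² + 2·Σcov = 7.00 + 2 × 3.54 = 14.08
α = (4/3)·(1 − 7.00/14.08) = 0.670

Cronbach's alpha = 0.670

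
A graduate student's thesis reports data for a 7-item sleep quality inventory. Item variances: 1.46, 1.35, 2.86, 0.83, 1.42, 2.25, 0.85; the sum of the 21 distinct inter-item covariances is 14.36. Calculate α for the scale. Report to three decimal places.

ΣVar(i) = 1.46 + 1.35 + 2.86 + 0.83 + 1.42 + 2.25 + 0.85 = 11.02
Sum of distinct covariances = 14.36
σ²_total = ΣVar(i) + 2·Σcov = 11.02 + 2 × 14.36 = 39.74
α = (7/6)·(1 − 11.02/39.74) = 0.843

α = 0.843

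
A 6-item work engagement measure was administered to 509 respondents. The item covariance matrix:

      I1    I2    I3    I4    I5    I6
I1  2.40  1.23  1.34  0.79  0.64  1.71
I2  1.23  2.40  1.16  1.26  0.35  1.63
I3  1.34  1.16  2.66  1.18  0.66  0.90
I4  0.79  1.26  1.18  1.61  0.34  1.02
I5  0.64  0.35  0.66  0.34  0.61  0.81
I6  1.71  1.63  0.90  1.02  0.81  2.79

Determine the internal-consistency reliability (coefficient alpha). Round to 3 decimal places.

Σσᵢ² = 2.40 + 2.40 + 2.66 + 1.61 + 0.61 + 2.79 = 12.47
Sum of the distinct covariances = 15.02
Var(T) = 12.47 + 2 × 15.02 = 42.51
α = (k/(k−1))·(1 − Σσᵢ²/Var(T)) = (6/5)·(1 − 12.47/42.51) = 0.848

α = 0.848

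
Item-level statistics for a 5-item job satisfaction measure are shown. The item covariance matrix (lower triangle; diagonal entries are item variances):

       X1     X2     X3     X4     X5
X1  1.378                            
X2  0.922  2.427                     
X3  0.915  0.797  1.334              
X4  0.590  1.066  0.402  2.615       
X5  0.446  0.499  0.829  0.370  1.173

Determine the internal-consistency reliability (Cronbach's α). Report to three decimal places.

α = 0.756

ΣVar(i) = 1.378 + 2.427 + 1.334 + 2.615 + 1.173 = 8.927
Σ_{i<j} σ_ij = 6.836
total variance = 8.927 + 2 × 6.836 = 22.599
α = (k/(k−1))·(1 − ΣVar(i)/total variance) = (5/4)·(1 − 8.927/22.599) = 0.756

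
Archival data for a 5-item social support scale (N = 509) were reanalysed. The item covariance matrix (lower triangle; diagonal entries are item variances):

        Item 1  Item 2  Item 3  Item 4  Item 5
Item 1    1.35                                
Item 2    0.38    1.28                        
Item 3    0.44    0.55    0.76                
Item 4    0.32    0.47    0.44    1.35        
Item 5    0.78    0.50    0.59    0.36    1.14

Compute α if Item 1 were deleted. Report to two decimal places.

α = 0.75

Remaining items: Item 2, Item 3, Item 4, Item 5 (k = 4).
Σσᵢ² = 1.28 + 0.76 + 1.35 + 1.14 = 4.53
Var(T) = 4.53 + 2 × 2.91 = 10.35
α (item deleted) = (4/3)·(1 − 4.53/10.35) = 0.75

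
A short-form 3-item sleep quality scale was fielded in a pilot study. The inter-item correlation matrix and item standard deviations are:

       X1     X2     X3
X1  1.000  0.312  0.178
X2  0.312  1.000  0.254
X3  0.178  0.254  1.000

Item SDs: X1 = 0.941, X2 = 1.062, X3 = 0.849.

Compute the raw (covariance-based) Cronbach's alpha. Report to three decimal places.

α = 0.500

Σσ²ᵢ = 0.941² + 1.062² + 0.849² = 2.7341
Covariances σ_ij = r_ij · s_i · s_j:
  σ(X1,X2) = 0.312 × 0.941 × 1.062 = 0.3118
  σ(X1,X3) = 0.178 × 0.941 × 0.849 = 0.1422
  σ(X2,X3) = 0.254 × 1.062 × 0.849 = 0.2290
σ²_T = Σσ²ᵢ + 2·Σσ_ij = 2.7341 + 2 × 0.6830 = 4.1001
α = (3/2)·(1 − 2.7341/4.1001) = 0.500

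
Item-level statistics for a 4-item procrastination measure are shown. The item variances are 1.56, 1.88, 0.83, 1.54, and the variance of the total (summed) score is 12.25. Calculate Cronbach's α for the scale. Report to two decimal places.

Cronbach's α = 0.70

ΣVar(i) = 1.56 + 1.88 + 0.83 + 1.54 = 5.81
α = (k/(k−1))·(1 − ΣVar(i)/Var(T)) = (4/3)·(1 − 5.81/12.25) = 0.70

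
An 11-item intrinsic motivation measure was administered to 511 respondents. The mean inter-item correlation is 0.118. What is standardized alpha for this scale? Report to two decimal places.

α = 0.60

Standardized α = k·r̄ / (1 + (k−1)·r̄) = 11 × 0.118 / (1 + 10 × 0.118)
  = 1.2980 / 2.1800 = 0.60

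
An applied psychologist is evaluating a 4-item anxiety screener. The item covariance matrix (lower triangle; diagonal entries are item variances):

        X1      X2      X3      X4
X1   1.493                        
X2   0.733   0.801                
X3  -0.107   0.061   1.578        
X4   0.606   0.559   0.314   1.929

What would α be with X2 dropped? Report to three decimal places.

Remaining items: X1, X3, X4 (k = 3).
Σσᵢ² = 1.493 + 1.578 + 1.929 = 5.000
σ²_T = 5.000 + 2 × 0.813 = 6.626
α (item deleted) = (3/2)·(1 − 5.000/6.626) = 0.368

α = 0.368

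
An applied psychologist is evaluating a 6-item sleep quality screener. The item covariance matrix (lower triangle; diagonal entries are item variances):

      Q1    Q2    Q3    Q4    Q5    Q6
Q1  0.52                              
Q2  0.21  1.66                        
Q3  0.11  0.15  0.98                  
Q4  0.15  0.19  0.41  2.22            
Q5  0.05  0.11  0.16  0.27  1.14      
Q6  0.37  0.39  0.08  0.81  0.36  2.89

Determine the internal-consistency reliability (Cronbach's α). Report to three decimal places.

sum of item variances = 0.52 + 1.66 + 0.98 + 2.22 + 1.14 + 2.89 = 9.41
Σ_{i<j} σ_ij = 3.82
σ²_total = 9.41 + 2 × 3.82 = 17.05
α = (k/(k−1))·(1 − sum of item variances/σ²_total) = (6/5)·(1 − 9.41/17.05) = 0.538

α = 0.538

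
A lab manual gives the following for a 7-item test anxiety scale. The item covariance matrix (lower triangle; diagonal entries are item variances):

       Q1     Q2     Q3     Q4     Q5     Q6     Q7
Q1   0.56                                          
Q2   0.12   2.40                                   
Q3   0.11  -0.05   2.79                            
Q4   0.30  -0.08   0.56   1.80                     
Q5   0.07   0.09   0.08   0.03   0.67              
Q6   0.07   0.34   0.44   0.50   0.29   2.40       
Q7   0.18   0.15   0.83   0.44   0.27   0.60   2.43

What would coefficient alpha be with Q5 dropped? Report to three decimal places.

Remaining items: Q1, Q2, Q3, Q4, Q6, Q7 (k = 6).
sum of item variances = 0.56 + 2.40 + 2.79 + 1.80 + 2.40 + 2.43 = 12.38
total variance = 12.38 + 2 × 4.51 = 21.40
α (item deleted) = (6/5)·(1 − 12.38/21.40) = 0.506

α = 0.506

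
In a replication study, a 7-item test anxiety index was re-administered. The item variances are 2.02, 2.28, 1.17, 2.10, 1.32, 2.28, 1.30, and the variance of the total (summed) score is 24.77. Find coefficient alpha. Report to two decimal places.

α = 0.58

Σσᵢ² = 2.02 + 2.28 + 1.17 + 2.10 + 1.32 + 2.28 + 1.30 = 12.47
α = (k/(k−1))·(1 − Σσᵢ²/total variance) = (7/6)·(1 − 12.47/24.77) = 0.58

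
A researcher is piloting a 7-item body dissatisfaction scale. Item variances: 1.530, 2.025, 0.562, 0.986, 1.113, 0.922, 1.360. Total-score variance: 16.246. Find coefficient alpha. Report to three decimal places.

sum of item variances = 1.530 + 2.025 + 0.562 + 0.986 + 1.113 + 0.922 + 1.360 = 8.498
α = (k/(k−1))·(1 − sum of item variances/σ²_T) = (7/6)·(1 − 8.498/16.246) = 0.556

coefficient alpha = 0.556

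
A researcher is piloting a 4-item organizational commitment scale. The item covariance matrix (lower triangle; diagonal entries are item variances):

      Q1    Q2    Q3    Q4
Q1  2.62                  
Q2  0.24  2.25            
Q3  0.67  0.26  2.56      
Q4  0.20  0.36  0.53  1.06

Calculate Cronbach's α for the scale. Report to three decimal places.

α = 0.463

Σσ²ᵢ = 2.62 + 2.25 + 2.56 + 1.06 = 8.49
Σ_{i<j} σ_ij = 2.26
Var(T) = 8.49 + 2 × 2.26 = 13.01
α = (k/(k−1))·(1 − Σσ²ᵢ/Var(T)) = (4/3)·(1 − 8.49/13.01) = 0.463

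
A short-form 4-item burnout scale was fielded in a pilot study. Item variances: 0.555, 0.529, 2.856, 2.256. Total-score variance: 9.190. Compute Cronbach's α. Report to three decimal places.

Cronbach's α = 0.434

ΣVar(i) = 0.555 + 0.529 + 2.856 + 2.256 = 6.196
α = (k/(k−1))·(1 − ΣVar(i)/σ²_total) = (4/3)·(1 − 6.196/9.190) = 0.434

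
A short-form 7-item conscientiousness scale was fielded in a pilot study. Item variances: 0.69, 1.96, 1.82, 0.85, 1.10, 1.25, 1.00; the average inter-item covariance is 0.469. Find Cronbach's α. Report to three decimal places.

α = 0.810

Σσᵢ² = 0.69 + 1.96 + 1.82 + 0.85 + 1.10 + 1.25 + 1.00 = 8.67
Sum of the 21 distinct covariances = 21 × 0.469 = 9.849
total variance = Σσᵢ² + 2·Σcov = 8.67 + 2 × 9.849 = 28.368
α = (7/6)·(1 − 8.67/28.368) = 0.810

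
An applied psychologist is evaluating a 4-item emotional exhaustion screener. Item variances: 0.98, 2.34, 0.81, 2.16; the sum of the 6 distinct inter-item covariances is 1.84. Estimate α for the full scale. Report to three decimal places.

sum of item variances = 0.98 + 2.34 + 0.81 + 2.16 = 6.29
Sum of distinct covariances = 1.84
σ²_T = sum of item variances + 2·Σcov = 6.29 + 2 × 1.84 = 9.97
α = (4/3)·(1 − 6.29/9.97) = 0.492

α = 0.492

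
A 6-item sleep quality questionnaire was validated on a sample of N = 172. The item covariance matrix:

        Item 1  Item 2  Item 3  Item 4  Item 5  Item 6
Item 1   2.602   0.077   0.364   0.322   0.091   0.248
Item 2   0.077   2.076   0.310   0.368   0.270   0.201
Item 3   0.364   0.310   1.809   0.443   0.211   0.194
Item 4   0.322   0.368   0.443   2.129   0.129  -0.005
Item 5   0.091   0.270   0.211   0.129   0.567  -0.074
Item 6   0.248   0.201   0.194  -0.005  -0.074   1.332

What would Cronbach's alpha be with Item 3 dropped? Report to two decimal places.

α = 0.34

Remaining items: Item 1, Item 2, Item 4, Item 5, Item 6 (k = 5).
sum of item variances = 2.602 + 2.076 + 2.129 + 0.567 + 1.332 = 8.706
Var(T) = 8.706 + 2 × 1.627 = 11.960
α (item deleted) = (5/4)·(1 − 8.706/11.960) = 0.34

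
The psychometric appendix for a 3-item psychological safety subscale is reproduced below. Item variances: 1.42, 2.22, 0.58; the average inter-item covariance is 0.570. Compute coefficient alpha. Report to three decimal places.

coefficient alpha = 0.671

sum of item variances = 1.42 + 2.22 + 0.58 = 4.22
Sum of the 3 distinct covariances = 3 × 0.570 = 1.710
σ²_total = sum of item variances + 2·Σcov = 4.22 + 2 × 1.710 = 7.640
α = (3/2)·(1 − 4.22/7.640) = 0.671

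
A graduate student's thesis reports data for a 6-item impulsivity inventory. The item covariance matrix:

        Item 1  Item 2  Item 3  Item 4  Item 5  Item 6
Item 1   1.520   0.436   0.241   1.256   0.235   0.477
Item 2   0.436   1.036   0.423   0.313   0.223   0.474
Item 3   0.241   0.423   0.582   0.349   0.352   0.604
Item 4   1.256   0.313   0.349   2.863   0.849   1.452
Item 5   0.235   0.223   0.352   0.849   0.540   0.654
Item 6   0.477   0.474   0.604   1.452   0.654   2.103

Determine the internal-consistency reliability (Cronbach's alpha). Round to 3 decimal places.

α = 0.790

ΣVar(i) = 1.520 + 1.036 + 0.582 + 2.863 + 0.540 + 2.103 = 8.644
Sum of the distinct covariances = 8.338
σ²_T = 8.644 + 2 × 8.338 = 25.320
α = (k/(k−1))·(1 − ΣVar(i)/σ²_T) = (6/5)·(1 − 8.644/25.320) = 0.790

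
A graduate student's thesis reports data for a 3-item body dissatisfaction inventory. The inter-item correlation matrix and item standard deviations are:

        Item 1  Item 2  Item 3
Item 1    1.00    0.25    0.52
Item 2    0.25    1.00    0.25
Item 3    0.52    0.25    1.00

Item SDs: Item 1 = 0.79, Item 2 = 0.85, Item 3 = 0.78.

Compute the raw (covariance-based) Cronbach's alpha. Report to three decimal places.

Cronbach's alpha = 0.601

Σσ²ᵢ = 0.79² + 0.85² + 0.78² = 1.9550
Covariances σ_ij = r_ij · s_i · s_j:
  σ(Item 1,Item 2) = 0.25 × 0.79 × 0.85 = 0.1679
  σ(Item 1,Item 3) = 0.52 × 0.79 × 0.78 = 0.3204
  σ(Item 2,Item 3) = 0.25 × 0.85 × 0.78 = 0.1658
σ²_T = Σσ²ᵢ + 2·Σσ_ij = 1.9550 + 2 × 0.6541 = 3.2632
α = (3/2)·(1 − 1.9550/3.2632) = 0.601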